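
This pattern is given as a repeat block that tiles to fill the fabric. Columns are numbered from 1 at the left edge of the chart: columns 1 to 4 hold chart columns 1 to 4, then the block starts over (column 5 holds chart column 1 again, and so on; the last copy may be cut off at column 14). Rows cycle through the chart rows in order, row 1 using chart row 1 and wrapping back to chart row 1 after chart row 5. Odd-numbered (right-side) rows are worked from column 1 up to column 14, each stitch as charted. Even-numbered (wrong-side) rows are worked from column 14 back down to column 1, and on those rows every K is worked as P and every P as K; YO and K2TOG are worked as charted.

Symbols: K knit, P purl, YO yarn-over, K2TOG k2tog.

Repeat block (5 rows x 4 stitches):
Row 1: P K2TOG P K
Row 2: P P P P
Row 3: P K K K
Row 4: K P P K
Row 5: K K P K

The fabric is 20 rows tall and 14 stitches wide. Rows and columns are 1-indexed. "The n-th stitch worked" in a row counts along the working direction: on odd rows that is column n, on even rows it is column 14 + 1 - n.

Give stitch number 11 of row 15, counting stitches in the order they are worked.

Stitch:
P

Derivation:
For row 15: chart row = ((15-1) mod 5) + 1 = 5; this is a RS (odd) row.
Chart row 5 tiled across columns 1-14: K K P K K K P K K K P K K K
RS row: no reversal, no swap; stitch n worked = column n.
Counting 11 along the worked row gives P.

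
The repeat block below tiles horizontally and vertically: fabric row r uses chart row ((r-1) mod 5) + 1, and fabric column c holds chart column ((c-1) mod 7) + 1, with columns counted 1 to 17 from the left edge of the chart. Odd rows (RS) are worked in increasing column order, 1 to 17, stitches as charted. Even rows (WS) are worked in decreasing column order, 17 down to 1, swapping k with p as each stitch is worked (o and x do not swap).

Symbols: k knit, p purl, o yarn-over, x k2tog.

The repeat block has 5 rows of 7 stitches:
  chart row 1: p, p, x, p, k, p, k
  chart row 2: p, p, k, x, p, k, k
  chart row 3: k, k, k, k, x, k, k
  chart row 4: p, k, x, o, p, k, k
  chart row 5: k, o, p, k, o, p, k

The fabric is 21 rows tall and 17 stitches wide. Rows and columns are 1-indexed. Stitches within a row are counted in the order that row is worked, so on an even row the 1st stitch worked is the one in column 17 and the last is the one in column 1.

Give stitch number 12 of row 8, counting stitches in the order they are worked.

Stitch:
p

Derivation:
For row 8: chart row = ((8-1) mod 5) + 1 = 3; this is a WS (even) row.
Chart row 3 tiled across columns 1-17: k k k k x k k k k k k x k k k k k
Wrong side: read the tiled row from column 17 down to 1 and exchange k with p (leave o, x).
Row 8 as worked: p p p p p x p p p p p p x p p p p
The 12th stitch worked is p.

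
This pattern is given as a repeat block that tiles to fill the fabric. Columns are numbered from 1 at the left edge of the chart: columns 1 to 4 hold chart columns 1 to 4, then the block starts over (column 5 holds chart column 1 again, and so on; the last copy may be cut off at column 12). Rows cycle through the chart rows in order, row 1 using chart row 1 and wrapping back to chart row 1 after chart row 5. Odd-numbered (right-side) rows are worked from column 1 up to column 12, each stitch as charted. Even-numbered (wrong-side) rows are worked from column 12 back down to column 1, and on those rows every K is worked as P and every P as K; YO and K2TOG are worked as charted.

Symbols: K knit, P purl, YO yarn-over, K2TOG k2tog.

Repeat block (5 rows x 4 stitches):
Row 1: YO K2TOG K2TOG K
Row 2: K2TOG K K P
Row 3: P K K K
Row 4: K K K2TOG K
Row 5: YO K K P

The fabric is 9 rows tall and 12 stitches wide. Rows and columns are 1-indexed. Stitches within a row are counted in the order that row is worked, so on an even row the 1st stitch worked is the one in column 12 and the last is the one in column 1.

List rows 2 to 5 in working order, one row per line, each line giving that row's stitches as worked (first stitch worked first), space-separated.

== ROWS AS WORKED ==
K P P K2TOG K P P K2TOG K P P K2TOG
P K K K P K K K P K K K
P K2TOG P P P K2TOG P P P K2TOG P P
YO K K P YO K K P YO K K P

Derivation:
Row 2: chart row 2, WS - tiled (columns 1-12): K2TOG K K P K2TOG K K P K2TOG K K P; work from column 12 back to 1 with K<->P swapped.
Row 3: chart row 3, RS - tile across columns 1-12 and work as-is.
Row 4: chart row 4, WS - tiled (columns 1-12): K K K2TOG K K K K2TOG K K K K2TOG K; work from column 12 back to 1 with K<->P swapped.
Row 5: chart row 5, RS - tile across columns 1-12 and work as-is.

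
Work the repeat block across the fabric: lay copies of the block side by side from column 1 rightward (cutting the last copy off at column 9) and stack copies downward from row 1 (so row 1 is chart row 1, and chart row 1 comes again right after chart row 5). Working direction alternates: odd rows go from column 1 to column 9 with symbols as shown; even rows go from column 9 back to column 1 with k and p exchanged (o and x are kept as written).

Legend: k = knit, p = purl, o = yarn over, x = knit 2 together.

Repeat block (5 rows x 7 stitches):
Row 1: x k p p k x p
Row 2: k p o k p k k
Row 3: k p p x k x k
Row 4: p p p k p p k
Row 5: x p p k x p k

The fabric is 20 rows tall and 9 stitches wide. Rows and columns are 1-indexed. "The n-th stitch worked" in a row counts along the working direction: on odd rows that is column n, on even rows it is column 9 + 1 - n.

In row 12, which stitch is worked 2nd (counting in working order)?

For row 12: chart row = ((12-1) mod 5) + 1 = 2; this is a WS (even) row.
Chart row 2 tiled across columns 1-9: k p o k p k k k p
Wrong side: read the tiled row from column 9 down to 1 and exchange k with p (leave o, x).
Row 12 as worked: k p p p k p o k p
Counting 2 along the worked row gives p.

Stitch:
p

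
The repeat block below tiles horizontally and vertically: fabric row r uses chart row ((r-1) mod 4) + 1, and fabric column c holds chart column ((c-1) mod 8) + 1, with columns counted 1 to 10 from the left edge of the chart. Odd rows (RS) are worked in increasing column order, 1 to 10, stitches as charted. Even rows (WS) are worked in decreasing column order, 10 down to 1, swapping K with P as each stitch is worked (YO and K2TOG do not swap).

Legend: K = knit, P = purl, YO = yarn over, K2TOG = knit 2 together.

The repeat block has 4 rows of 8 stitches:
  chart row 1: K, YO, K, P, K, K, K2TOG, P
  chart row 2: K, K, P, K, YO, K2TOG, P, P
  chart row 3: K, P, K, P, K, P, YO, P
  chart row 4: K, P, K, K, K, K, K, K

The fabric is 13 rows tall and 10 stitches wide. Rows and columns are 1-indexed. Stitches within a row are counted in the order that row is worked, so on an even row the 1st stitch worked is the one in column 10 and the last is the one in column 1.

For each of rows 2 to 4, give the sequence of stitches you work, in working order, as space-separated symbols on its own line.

Result:
P P K K K2TOG YO P K P P
K P K P K P YO P K P
K P P P P P P P K P

Derivation:
Row 2: chart row 2, WS - tiled (columns 1-10): K K P K YO K2TOG P P K K; work from column 10 back to 1 with K<->P swapped.
Row 3: chart row 3, RS - tile across columns 1-10 and work as-is.
Row 4: chart row 4, WS - tiled (columns 1-10): K P K K K K K K K P; work from column 10 back to 1 with K<->P swapped.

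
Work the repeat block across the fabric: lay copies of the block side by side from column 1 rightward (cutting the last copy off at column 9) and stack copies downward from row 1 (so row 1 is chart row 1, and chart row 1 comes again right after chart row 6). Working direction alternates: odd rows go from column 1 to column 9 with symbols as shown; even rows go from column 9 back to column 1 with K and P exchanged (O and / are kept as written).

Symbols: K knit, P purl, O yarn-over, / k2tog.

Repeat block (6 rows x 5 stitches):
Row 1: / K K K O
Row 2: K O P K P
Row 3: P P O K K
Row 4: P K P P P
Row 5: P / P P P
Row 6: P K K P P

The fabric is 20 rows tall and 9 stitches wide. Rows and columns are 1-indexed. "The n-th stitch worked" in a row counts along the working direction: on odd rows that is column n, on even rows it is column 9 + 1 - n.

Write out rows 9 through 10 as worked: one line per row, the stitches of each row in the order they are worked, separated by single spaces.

Row 9: chart row 3, RS - tile across columns 1-9 and work as-is.
Row 10: chart row 4, WS - tiled (columns 1-9): P K P P P P K P P; work from column 9 back to 1 with K<->P swapped.

Result:
P P O K K P P O K
K K P K K K K P K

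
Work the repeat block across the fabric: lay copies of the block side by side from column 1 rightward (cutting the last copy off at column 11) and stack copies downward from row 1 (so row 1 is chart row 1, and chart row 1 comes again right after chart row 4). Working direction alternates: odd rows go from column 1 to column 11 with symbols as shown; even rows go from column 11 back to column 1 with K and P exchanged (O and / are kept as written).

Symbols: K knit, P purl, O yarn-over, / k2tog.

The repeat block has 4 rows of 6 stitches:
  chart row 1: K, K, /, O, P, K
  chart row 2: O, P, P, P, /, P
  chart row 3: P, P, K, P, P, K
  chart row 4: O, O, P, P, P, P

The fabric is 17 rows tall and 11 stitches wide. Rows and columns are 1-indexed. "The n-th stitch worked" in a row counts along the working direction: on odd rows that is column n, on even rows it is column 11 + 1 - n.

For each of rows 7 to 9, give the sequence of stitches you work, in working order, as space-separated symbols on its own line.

== ROWS AS WORKED ==
P P K P P K P P K P P
K K K O O K K K K O O
K K / O P K K K / O P

Derivation:
Row 7: chart row 3, RS - tile across columns 1-11 and work as-is.
Row 8: chart row 4, WS - tiled (columns 1-11): O O P P P P O O P P P; work from column 11 back to 1 with K<->P swapped.
Row 9: chart row 1, RS - tile across columns 1-11 and work as-is.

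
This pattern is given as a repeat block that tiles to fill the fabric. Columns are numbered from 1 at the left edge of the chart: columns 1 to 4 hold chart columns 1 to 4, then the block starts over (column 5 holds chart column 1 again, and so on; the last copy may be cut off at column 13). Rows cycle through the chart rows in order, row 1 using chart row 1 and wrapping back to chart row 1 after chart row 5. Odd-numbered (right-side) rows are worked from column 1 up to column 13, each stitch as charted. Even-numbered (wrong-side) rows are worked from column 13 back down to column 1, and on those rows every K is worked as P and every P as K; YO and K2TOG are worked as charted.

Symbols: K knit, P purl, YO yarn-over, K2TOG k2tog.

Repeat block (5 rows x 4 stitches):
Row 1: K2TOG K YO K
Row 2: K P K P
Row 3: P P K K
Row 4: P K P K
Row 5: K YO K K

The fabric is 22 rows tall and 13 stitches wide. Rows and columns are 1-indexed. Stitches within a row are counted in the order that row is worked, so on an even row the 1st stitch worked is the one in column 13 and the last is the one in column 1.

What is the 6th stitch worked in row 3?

Result:
P

Derivation:
Row 3: (3-1) mod 5 = 2, so use chart row 3. Odd row -> RS.
Chart row 3 tiled across columns 1-13: P P K K P P K K P P K K P
RS row: no reversal, no swap; stitch n worked = column n.
The 6th stitch worked is P.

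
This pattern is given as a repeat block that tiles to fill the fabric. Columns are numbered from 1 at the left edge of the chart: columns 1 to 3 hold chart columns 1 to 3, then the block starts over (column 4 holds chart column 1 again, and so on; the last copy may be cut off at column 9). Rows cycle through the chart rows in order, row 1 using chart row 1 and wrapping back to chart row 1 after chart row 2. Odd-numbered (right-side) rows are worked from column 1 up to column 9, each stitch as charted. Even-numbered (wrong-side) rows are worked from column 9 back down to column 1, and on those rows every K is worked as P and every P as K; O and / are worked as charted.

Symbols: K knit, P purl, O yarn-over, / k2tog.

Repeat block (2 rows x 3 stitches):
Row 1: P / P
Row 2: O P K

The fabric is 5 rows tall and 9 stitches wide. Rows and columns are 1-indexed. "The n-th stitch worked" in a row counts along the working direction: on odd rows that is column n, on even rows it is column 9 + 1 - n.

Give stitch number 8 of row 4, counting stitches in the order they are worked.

== STITCH ==
K

Derivation:
For row 4: chart row = ((4-1) mod 2) + 1 = 2; this is a WS (even) row.
Chart row 2 tiled across columns 1-9: O P K O P K O P K
Wrong side: read the tiled row from column 9 down to 1 and exchange K with P (leave O, /).
Row 4 as worked: P K O P K O P K O
Stitch 8 in working order -> K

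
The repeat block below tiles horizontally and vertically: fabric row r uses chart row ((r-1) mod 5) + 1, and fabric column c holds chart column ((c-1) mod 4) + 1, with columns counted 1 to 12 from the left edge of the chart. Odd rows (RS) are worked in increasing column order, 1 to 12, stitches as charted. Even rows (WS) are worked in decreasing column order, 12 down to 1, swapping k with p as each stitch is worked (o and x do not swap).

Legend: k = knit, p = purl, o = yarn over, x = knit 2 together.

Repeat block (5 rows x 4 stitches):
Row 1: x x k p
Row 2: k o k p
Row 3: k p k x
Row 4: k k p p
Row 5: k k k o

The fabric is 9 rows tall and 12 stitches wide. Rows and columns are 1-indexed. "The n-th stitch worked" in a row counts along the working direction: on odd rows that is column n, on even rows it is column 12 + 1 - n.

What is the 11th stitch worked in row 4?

For row 4: chart row = ((4-1) mod 5) + 1 = 4; this is a WS (even) row.
Chart row 4 tiled across columns 1-12: k k p p k k p p k k p p
WS row: flip the tiled sequence (start at column 12) and apply k<->p; o and x stay.
Row 4 as worked: k k p p k k p p k k p p
Stitch 11 in working order -> p

== STITCH ==
p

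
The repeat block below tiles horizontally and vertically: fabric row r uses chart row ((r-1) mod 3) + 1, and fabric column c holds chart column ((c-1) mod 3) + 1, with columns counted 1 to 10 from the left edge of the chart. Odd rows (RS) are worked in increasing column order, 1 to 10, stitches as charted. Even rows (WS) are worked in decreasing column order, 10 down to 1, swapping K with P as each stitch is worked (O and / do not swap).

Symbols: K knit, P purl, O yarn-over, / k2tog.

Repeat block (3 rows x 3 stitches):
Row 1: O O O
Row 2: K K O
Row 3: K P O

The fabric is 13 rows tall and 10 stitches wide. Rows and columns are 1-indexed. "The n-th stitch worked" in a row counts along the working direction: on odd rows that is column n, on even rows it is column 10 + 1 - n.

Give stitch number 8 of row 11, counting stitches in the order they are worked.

Row 11: (11-1) mod 3 = 1, so use chart row 2. Odd row -> RS.
Chart row 2 tiled across columns 1-10: K K O K K O K K O K
Right side: take the tiled row as-is (worked left to right from column 1).
Stitch 8 in working order -> K

Result:
K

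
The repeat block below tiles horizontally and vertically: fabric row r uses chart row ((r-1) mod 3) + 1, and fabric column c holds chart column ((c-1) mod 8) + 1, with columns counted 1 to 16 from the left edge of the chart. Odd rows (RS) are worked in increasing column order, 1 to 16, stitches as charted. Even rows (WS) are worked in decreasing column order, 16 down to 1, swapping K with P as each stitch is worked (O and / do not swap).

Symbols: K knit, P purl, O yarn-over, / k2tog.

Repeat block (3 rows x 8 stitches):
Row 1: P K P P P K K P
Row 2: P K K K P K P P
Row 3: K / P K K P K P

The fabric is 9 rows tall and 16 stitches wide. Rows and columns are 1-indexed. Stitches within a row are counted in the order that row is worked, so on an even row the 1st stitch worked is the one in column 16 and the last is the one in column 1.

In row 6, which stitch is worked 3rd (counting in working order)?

Result:
K

Derivation:
Row 6 uses chart row ((6-1) mod 3)+1 = 3. Row 6 is even, so WS.
Chart row 3 tiled across columns 1-16: K / P K K P K P K / P K K P K P
Wrong side: read the tiled row from column 16 down to 1 and exchange K with P (leave O, /).
Row 6 as worked: K P K P P K / P K P K P P K / P
Counting 3 along the worked row gives K.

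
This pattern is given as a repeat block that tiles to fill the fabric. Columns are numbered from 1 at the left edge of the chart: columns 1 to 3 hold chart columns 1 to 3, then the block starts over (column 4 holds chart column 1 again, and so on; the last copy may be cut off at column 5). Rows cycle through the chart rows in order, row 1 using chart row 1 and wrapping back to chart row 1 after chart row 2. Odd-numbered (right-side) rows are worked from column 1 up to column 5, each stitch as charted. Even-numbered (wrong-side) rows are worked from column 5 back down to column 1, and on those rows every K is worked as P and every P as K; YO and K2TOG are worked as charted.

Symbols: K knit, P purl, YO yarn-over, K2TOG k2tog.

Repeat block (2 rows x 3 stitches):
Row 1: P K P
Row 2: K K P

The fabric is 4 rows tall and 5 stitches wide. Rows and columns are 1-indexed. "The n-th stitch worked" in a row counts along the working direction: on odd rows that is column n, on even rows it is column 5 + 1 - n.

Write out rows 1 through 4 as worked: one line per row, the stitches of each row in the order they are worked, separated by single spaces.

Result:
P K P P K
P P K P P
P K P P K
P P K P P

Derivation:
Row 1: chart row 1, RS - tile across columns 1-5 and work as-is.
Row 2: chart row 2, WS - tiled (columns 1-5): K K P K K; work from column 5 back to 1 with K<->P swapped.
Row 3: chart row 1, RS - tile across columns 1-5 and work as-is.
Row 4: chart row 2, WS - tiled (columns 1-5): K K P K K; work from column 5 back to 1 with K<->P swapped.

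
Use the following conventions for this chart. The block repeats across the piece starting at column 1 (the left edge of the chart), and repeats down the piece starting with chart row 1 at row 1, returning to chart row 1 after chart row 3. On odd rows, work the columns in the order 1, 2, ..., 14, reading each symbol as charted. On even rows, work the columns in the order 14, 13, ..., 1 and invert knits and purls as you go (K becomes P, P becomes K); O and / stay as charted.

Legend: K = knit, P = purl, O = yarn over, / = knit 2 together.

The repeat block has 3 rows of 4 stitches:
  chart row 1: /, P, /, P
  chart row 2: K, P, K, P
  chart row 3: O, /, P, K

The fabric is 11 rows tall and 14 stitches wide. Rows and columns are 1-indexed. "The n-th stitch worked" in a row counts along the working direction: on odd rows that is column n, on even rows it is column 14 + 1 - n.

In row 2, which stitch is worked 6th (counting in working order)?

== STITCH ==
P

Derivation:
Row 2 uses chart row ((2-1) mod 3)+1 = 2. Row 2 is even, so WS.
Chart row 2 tiled across columns 1-14: K P K P K P K P K P K P K P
WS: work from column 14 back to column 1 (reverse the tiled row), swapping K<->P (O and / unchanged).
Row 2 as worked: K P K P K P K P K P K P K P
Counting 6 along the worked row gives P.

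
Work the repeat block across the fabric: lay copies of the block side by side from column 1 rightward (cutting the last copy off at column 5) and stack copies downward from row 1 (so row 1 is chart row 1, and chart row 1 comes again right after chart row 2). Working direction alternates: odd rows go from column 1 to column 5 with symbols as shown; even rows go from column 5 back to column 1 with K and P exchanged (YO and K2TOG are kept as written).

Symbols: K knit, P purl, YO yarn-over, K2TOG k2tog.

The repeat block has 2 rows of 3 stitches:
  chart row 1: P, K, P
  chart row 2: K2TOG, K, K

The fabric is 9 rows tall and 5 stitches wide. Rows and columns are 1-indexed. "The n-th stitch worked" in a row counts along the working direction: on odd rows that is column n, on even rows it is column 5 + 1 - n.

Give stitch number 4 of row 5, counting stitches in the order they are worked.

Row 5: (5-1) mod 2 = 0, so use chart row 1. Odd row -> RS.
Chart row 1 tiled across columns 1-5: P K P P K
RS row: no reversal, no swap; stitch n worked = column n.
Counting 4 along the worked row gives P.

Stitch:
P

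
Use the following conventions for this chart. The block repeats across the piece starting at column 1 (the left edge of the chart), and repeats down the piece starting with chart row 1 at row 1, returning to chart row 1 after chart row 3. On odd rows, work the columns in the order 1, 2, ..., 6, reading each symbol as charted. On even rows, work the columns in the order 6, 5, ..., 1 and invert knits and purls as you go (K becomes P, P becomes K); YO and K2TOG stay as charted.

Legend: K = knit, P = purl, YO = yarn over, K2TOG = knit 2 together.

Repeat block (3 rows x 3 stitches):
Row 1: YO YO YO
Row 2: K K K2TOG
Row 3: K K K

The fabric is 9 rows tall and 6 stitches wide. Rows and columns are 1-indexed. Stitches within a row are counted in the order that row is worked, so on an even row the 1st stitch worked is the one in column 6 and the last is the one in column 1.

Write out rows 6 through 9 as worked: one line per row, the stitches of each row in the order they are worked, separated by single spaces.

== ROWS AS WORKED ==
P P P P P P
YO YO YO YO YO YO
K2TOG P P K2TOG P P
K K K K K K

Derivation:
Row 6: chart row 3, WS - tiled (columns 1-6): K K K K K K; work from column 6 back to 1 with K<->P swapped.
Row 7: chart row 1, RS - tile across columns 1-6 and work as-is.
Row 8: chart row 2, WS - tiled (columns 1-6): K K K2TOG K K K2TOG; work from column 6 back to 1 with K<->P swapped.
Row 9: chart row 3, RS - tile across columns 1-6 and work as-is.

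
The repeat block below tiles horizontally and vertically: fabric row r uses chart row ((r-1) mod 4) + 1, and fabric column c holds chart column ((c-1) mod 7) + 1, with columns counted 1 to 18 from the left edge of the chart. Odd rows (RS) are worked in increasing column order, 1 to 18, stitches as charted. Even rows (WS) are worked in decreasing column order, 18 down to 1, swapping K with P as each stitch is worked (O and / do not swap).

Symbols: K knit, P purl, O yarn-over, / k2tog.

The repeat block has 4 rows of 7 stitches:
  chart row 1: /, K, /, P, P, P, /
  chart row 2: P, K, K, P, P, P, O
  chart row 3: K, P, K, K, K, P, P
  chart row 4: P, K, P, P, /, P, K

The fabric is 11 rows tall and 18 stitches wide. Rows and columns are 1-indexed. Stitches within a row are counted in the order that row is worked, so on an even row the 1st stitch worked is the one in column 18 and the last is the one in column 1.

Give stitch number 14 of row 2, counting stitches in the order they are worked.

Result:
K

Derivation:
For row 2: chart row = ((2-1) mod 4) + 1 = 2; this is a WS (even) row.
Chart row 2 tiled across columns 1-18: P K K P P P O P K K P P P O P K K P
WS: work from column 18 back to column 1 (reverse the tiled row), swapping K<->P (O and / unchanged).
Row 2 as worked: K P P K O K K K P P K O K K K P P K
The 14th stitch worked is K.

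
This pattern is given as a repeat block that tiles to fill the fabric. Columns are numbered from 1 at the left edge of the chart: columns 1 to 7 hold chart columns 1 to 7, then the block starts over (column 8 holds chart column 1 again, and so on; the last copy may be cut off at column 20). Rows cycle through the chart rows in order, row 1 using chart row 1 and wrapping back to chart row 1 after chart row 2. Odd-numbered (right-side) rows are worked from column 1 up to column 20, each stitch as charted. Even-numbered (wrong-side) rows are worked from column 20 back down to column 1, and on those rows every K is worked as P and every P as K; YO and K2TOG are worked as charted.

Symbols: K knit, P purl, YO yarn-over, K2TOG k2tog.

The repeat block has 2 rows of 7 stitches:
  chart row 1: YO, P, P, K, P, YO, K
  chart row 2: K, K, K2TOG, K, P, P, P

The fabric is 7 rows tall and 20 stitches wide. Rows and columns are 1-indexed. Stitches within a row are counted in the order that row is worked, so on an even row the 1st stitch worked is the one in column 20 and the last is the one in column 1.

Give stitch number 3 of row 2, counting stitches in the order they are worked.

Result:
P

Derivation:
Row 2: (2-1) mod 2 = 1, so use chart row 2. Even row -> WS.
Chart row 2 tiled across columns 1-20: K K K2TOG K P P P K K K2TOG K P P P K K K2TOG K P P
WS row: flip the tiled sequence (start at column 20) and apply K<->P; YO and K2TOG stay.
Row 2 as worked: K K P K2TOG P P K K K P K2TOG P P K K K P K2TOG P P
Stitch 3 in working order -> P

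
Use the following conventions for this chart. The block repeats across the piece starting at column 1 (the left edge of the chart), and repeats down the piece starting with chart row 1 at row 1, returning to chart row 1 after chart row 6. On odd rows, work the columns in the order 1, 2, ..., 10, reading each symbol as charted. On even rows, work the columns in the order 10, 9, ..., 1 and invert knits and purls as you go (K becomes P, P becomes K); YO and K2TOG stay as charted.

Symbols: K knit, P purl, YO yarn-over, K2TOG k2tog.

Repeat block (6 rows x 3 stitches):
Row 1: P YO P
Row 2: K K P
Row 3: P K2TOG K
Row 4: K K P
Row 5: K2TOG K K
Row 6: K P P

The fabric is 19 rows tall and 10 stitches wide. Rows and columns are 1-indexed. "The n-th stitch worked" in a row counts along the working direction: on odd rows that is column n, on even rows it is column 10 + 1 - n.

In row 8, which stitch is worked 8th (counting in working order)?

Stitch:
K

Derivation:
For row 8: chart row = ((8-1) mod 6) + 1 = 2; this is a WS (even) row.
Chart row 2 tiled across columns 1-10: K K P K K P K K P K
WS row: flip the tiled sequence (start at column 10) and apply K<->P; YO and K2TOG stay.
Row 8 as worked: P K P P K P P K P P
The 8th stitch worked is K.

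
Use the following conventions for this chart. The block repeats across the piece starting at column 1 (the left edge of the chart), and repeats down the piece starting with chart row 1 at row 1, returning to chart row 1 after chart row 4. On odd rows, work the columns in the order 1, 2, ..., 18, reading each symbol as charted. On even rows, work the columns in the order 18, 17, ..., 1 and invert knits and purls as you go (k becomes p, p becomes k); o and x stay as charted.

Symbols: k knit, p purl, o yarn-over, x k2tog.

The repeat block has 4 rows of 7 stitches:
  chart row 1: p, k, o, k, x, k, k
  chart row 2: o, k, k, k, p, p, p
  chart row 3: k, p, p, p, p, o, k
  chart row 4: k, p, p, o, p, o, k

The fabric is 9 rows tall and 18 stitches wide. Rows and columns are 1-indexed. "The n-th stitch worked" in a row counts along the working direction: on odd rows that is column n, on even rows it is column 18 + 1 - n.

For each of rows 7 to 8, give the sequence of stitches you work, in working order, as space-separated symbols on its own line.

Row 7: chart row 3, RS - tile across columns 1-18 and work as-is.
Row 8: chart row 4, WS - tiled (columns 1-18): k p p o p o k k p p o p o k k p p o; work from column 18 back to 1 with k<->p swapped.

== ROWS AS WORKED ==
k p p p p o k k p p p p o k k p p p
o k k p p o k o k k p p o k o k k p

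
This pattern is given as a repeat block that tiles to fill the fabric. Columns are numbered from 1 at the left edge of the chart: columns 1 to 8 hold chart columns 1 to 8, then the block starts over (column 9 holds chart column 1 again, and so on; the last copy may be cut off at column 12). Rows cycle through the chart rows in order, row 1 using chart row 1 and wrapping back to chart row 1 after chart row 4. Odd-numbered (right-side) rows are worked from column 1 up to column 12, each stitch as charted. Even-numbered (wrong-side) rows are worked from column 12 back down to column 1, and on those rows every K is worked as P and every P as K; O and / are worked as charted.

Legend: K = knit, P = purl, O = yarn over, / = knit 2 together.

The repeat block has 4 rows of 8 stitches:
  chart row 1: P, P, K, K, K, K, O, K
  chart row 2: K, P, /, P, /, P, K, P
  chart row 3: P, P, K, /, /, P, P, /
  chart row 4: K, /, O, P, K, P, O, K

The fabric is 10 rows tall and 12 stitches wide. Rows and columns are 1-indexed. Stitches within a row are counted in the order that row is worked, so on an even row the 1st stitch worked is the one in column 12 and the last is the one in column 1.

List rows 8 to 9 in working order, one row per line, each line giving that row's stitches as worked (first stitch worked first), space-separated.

Result:
K O / P P O K P K O / P
P P K K K K O K P P K K

Derivation:
Row 8: chart row 4, WS - tiled (columns 1-12): K / O P K P O K K / O P; work from column 12 back to 1 with K<->P swapped.
Row 9: chart row 1, RS - tile across columns 1-12 and work as-is.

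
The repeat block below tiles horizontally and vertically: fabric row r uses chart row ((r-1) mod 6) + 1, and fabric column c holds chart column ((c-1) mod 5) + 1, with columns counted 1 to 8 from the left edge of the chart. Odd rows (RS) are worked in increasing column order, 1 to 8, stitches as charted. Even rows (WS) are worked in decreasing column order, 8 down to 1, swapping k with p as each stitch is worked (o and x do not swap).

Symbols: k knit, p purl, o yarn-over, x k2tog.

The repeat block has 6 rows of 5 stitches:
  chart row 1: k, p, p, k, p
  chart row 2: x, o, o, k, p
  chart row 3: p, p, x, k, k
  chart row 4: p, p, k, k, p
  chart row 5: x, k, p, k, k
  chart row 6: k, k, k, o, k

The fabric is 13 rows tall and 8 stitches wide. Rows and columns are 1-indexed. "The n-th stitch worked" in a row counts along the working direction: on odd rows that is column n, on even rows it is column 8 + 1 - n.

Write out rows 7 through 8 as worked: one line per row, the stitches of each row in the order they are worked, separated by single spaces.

Rows as worked:
k p p k p k p p
o o x k p o o x

Derivation:
Row 7: chart row 1, RS - tile across columns 1-8 and work as-is.
Row 8: chart row 2, WS - tiled (columns 1-8): x o o k p x o o; work from column 8 back to 1 with k<->p swapped.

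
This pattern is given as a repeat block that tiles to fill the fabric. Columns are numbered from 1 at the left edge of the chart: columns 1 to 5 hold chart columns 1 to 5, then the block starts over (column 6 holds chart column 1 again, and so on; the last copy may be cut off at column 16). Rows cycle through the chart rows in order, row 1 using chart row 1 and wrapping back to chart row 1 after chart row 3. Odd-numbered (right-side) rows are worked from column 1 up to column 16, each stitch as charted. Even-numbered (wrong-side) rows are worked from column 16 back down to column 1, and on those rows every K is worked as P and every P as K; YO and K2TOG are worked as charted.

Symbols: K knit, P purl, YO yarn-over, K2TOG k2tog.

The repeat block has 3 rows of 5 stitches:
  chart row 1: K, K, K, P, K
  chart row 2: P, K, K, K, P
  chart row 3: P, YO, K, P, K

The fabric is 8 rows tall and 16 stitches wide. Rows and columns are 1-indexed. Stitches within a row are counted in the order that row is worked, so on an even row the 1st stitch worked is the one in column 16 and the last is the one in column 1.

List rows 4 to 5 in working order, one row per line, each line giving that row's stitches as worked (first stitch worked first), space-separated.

Row 4: chart row 1, WS - tiled (columns 1-16): K K K P K K K K P K K K K P K K; work from column 16 back to 1 with K<->P swapped.
Row 5: chart row 2, RS - tile across columns 1-16 and work as-is.

Rows as worked:
P P K P P P P K P P P P K P P P
P K K K P P K K K P P K K K P P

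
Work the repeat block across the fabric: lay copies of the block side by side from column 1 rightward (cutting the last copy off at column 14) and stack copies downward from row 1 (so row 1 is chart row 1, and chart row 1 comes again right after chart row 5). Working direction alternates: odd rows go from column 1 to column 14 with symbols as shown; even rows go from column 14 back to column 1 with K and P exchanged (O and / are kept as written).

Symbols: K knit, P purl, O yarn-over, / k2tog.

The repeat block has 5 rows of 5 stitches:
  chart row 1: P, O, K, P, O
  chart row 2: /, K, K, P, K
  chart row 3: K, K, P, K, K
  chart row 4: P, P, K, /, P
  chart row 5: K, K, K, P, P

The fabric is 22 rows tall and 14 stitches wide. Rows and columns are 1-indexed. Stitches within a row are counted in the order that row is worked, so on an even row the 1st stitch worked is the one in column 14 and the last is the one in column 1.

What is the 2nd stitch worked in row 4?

Row 4 uses chart row ((4-1) mod 5)+1 = 4. Row 4 is even, so WS.
Chart row 4 tiled across columns 1-14: P P K / P P P K / P P P K /
WS: work from column 14 back to column 1 (reverse the tiled row), swapping K<->P (O and / unchanged).
Row 4 as worked: / P K K K / P K K K / P K K
Stitch 2 in working order -> P

Result:
P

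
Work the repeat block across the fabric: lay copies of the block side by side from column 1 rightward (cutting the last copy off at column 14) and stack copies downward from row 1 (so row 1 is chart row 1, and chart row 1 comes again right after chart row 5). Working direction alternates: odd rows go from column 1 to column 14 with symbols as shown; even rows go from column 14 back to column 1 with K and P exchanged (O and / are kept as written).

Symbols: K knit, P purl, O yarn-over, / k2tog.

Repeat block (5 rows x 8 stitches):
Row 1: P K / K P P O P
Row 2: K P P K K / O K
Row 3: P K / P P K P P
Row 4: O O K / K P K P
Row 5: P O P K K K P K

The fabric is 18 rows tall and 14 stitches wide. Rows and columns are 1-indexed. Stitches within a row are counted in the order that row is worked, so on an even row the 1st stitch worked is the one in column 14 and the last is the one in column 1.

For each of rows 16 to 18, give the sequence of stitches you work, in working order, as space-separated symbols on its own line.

Row 16: chart row 1, WS - tiled (columns 1-14): P K / K P P O P P K / K P P; work from column 14 back to 1 with K<->P swapped.
Row 17: chart row 2, RS - tile across columns 1-14 and work as-is.
Row 18: chart row 3, WS - tiled (columns 1-14): P K / P P K P P P K / P P K; work from column 14 back to 1 with K<->P swapped.

Rows as worked:
K K P / P K K O K K P / P K
K P P K K / O K K P P K K /
P K K / P K K K P K K / P K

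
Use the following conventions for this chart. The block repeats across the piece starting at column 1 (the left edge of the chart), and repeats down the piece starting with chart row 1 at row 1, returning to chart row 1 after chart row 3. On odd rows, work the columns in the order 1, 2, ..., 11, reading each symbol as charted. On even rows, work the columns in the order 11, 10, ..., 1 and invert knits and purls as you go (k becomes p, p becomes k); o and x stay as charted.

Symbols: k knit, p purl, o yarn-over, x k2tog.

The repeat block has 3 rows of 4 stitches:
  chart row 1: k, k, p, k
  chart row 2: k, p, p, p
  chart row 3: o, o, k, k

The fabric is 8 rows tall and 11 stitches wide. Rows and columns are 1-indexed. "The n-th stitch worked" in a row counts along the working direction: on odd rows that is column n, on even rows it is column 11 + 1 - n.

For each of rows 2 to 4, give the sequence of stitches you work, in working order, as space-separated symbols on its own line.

== ROWS AS WORKED ==
k k p k k k p k k k p
o o k k o o k k o o k
k p p p k p p p k p p

Derivation:
Row 2: chart row 2, WS - tiled (columns 1-11): k p p p k p p p k p p; work from column 11 back to 1 with k<->p swapped.
Row 3: chart row 3, RS - tile across columns 1-11 and work as-is.
Row 4: chart row 1, WS - tiled (columns 1-11): k k p k k k p k k k p; work from column 11 back to 1 with k<->p swapped.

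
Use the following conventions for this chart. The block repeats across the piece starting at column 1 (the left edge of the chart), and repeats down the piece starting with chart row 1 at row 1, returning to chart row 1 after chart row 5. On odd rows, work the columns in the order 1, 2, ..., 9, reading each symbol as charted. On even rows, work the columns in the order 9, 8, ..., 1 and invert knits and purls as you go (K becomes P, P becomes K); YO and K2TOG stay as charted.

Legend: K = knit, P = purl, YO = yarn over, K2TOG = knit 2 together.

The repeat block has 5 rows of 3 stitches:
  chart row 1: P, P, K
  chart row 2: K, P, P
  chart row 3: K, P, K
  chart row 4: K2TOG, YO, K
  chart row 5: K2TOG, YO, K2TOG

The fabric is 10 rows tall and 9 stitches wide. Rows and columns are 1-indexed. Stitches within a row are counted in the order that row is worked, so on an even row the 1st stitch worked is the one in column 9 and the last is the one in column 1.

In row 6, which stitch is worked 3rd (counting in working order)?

For row 6: chart row = ((6-1) mod 5) + 1 = 1; this is a WS (even) row.
Chart row 1 tiled across columns 1-9: P P K P P K P P K
WS: work from column 9 back to column 1 (reverse the tiled row), swapping K<->P (YO and K2TOG unchanged).
Row 6 as worked: P K K P K K P K K
Counting 3 along the worked row gives K.

Result:
K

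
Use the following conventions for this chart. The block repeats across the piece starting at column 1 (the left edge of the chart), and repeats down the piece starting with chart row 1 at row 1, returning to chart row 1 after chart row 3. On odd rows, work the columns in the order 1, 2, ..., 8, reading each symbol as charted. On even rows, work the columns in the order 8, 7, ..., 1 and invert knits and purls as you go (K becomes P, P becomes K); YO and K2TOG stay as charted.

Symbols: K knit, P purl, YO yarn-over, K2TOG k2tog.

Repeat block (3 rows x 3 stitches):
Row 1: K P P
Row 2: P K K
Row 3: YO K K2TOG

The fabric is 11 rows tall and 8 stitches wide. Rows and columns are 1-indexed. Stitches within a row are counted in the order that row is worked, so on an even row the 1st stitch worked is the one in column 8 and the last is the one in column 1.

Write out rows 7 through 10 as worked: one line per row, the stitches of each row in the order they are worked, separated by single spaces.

Row 7: chart row 1, RS - tile across columns 1-8 and work as-is.
Row 8: chart row 2, WS - tiled (columns 1-8): P K K P K K P K; work from column 8 back to 1 with K<->P swapped.
Row 9: chart row 3, RS - tile across columns 1-8 and work as-is.
Row 10: chart row 1, WS - tiled (columns 1-8): K P P K P P K P; work from column 8 back to 1 with K<->P swapped.

== ROWS AS WORKED ==
K P P K P P K P
P K P P K P P K
YO K K2TOG YO K K2TOG YO K
K P K K P K K P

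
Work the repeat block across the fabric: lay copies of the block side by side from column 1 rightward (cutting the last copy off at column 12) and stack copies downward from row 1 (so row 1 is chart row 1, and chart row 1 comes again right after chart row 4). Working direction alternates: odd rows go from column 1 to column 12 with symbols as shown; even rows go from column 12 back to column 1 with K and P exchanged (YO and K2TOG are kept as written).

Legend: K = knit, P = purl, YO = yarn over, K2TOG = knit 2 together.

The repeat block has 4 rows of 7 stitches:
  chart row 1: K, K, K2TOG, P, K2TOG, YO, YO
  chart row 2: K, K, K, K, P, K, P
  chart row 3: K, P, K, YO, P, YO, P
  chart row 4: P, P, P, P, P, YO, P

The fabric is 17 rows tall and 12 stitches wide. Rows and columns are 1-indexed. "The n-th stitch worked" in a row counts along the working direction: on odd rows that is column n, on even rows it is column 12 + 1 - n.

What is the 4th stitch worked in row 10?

Row 10 uses chart row ((10-1) mod 4)+1 = 2. Row 10 is even, so WS.
Chart row 2 tiled across columns 1-12: K K K K P K P K K K K P
WS: work from column 12 back to column 1 (reverse the tiled row), swapping K<->P (YO and K2TOG unchanged).
Row 10 as worked: K P P P P K P K P P P P
Stitch 4 in working order -> P

Stitch:
P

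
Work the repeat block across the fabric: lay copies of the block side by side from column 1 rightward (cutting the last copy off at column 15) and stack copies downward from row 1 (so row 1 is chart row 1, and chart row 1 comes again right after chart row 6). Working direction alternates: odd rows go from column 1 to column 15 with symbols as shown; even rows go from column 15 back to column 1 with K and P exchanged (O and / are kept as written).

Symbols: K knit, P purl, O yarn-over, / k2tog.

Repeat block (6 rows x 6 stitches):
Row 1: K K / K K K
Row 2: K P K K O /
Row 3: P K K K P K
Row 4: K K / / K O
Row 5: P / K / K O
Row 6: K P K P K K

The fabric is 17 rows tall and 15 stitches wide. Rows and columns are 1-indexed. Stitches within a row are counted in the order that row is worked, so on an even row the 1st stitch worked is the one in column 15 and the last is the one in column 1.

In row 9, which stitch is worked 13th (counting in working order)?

== STITCH ==
P

Derivation:
Row 9: (9-1) mod 6 = 2, so use chart row 3. Odd row -> RS.
Chart row 3 tiled across columns 1-15: P K K K P K P K K K P K P K K
RS row: no reversal, no swap; stitch n worked = column n.
Counting 13 along the worked row gives P.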